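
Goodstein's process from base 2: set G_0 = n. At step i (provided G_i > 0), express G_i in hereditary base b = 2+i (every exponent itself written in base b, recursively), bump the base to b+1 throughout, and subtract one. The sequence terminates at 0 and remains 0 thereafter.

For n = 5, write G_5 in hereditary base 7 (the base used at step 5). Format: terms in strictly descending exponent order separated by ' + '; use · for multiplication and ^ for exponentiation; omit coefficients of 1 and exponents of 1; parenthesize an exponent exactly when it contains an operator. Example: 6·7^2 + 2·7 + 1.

[0] 5 ≡ 2^2 + 1 (base 2). Lift 3: 28. −1: 27.
[1] 27 ≡ 3^3 (base 3). Lift 4: 256. −1: 255.
[2] 255 ≡ 3·4^3 + 3·4^2 + 3·4 + 3 (base 4). Lift 5: 468. −1: 467.
[3] 467 ≡ 3·5^3 + 3·5^2 + 3·5 + 2 (base 5). Lift 6: 776. −1: 775.
[4] 775 ≡ 3·6^3 + 3·6^2 + 3·6 + 1 (base 6). Lift 7: 1198. −1: 1197.
[5] 1197 ≡ 3·7^3 + 3·7^2 + 3·7 (base 7). Lift 8: 1752. −1: 1751.

3·7^3 + 3·7^2 + 3·7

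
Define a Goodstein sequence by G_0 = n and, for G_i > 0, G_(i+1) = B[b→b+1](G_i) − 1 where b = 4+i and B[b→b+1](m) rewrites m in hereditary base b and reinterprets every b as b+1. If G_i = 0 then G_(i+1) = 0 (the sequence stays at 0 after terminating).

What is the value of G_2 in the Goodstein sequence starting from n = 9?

11

G_0 = 9. HB_4(9) = 2·4 + 1. Bump = 11. G_1 = 10.
G_1 = 10. HB_5(10) = 2·5. Bump = 12. G_2 = 11.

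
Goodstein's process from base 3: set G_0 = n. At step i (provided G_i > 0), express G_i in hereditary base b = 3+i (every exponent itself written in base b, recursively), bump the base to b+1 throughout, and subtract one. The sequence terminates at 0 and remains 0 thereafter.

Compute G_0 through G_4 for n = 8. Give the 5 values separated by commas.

8, 9, 10, 11, 11

i=0: 8 = 2·3 + 2 (b=3); 3→4: 2·4 + 2 = 10; 10−1 = 9
i=1: 9 = 2·4 + 1 (b=4); 4→5: 2·5 + 1 = 11; 11−1 = 10
i=2: 10 = 2·5 (b=5); 5→6: 2·6 = 12; 12−1 = 11
i=3: 11 = 6 + 5 (b=6); 6→7: 7 + 5 = 12; 12−1 = 11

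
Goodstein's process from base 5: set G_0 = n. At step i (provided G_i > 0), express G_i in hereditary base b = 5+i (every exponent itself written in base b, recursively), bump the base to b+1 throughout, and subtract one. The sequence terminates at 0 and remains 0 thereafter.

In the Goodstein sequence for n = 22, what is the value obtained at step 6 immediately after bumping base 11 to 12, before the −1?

step 0: 22 = 4·5 + 2; sub 6 for 5: 4·6 + 2; = 26; G_1 = 26−1 = 25
step 1: 25 = 4·6 + 1; sub 7 for 6: 4·7 + 1; = 29; G_2 = 29−1 = 28
step 2: 28 = 4·7; sub 8 for 7: 4·8; = 32; G_3 = 32−1 = 31
step 3: 31 = 3·8 + 7; sub 9 for 8: 3·9 + 7; = 34; G_4 = 34−1 = 33
step 4: 33 = 3·9 + 6; sub 10 for 9: 3·10 + 6; = 36; G_5 = 36−1 = 35
step 5: 35 = 3·10 + 5; sub 11 for 10: 3·11 + 5; = 38; G_6 = 38−1 = 37
step 6: 37 = 3·11 + 4; sub 12 for 11: 3·12 + 4; = 40; G_7 = 40−1 = 39

40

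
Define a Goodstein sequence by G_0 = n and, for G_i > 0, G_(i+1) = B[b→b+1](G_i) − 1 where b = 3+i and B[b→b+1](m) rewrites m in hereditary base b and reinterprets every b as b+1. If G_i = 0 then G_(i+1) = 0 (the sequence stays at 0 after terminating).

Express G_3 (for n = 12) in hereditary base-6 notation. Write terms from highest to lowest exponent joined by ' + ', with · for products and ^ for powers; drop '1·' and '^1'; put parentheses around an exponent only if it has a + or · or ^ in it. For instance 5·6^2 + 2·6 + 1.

6^2 + 1

(0) 12|_3 = 3^2 + 3 ↦ 4^2 + 4|_4 = 20 ⇒ 19
(1) 19|_4 = 4^2 + 3 ↦ 5^2 + 3|_5 = 28 ⇒ 27
(2) 27|_5 = 5^2 + 2 ↦ 6^2 + 2|_6 = 38 ⇒ 37
(3) 37|_6 = 6^2 + 1 ↦ 7^2 + 1|_7 = 50 ⇒ 49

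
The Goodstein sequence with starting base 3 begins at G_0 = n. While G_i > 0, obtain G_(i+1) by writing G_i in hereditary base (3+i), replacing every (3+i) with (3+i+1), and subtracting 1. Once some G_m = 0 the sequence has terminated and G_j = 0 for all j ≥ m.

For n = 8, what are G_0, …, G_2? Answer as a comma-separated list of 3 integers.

step 0: 8 = 2·3 + 2; sub 4 for 3: 2·4 + 2; = 10; G_1 = 10−1 = 9
step 1: 9 = 2·4 + 1; sub 5 for 4: 2·5 + 1; = 11; G_2 = 11−1 = 10

8, 9, 10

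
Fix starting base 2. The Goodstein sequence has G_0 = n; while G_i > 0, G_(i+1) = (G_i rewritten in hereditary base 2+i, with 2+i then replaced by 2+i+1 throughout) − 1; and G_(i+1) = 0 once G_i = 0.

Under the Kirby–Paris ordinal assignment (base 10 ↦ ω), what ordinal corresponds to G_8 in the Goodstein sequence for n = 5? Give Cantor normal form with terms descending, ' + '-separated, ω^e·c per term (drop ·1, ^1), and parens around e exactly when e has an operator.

ω^3·3 + ω^2·3 + ω·2 + 5

[0] 5 ≡ 2^2 + 1 (base 2). Lift 3: 28. −1: 27.
[1] 27 ≡ 3^3 (base 3). Lift 4: 256. −1: 255.
[2] 255 ≡ 3·4^3 + 3·4^2 + 3·4 + 3 (base 4). Lift 5: 468. −1: 467.
[3] 467 ≡ 3·5^3 + 3·5^2 + 3·5 + 2 (base 5). Lift 6: 776. −1: 775.
[4] 775 ≡ 3·6^3 + 3·6^2 + 3·6 + 1 (base 6). Lift 7: 1198. −1: 1197.
[5] 1197 ≡ 3·7^3 + 3·7^2 + 3·7 (base 7). Lift 8: 1752. −1: 1751.
[6] 1751 ≡ 3·8^3 + 3·8^2 + 2·8 + 7 (base 8). Lift 9: 2455. −1: 2454.
[7] 2454 ≡ 3·9^3 + 3·9^2 + 2·9 + 6 (base 9). Lift 10: 3326. −1: 3325.
[8] 3325 ≡ 3·10^3 + 3·10^2 + 2·10 + 5 (base 10). Lift 11: 4383. −1: 4382.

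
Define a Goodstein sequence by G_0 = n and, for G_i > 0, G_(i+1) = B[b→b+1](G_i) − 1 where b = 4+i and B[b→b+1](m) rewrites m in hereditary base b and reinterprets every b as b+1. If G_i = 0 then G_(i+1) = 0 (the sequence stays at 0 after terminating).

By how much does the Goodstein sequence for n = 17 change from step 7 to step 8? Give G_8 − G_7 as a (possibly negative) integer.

G_0 = 17. HB_4(17) = 4^2 + 1. Bump = 26. G_1 = 25.
G_1 = 25. HB_5(25) = 5^2. Bump = 36. G_2 = 35.
G_2 = 35. HB_6(35) = 5·6 + 5. Bump = 40. G_3 = 39.
G_3 = 39. HB_7(39) = 5·7 + 4. Bump = 44. G_4 = 43.
G_4 = 43. HB_8(43) = 5·8 + 3. Bump = 48. G_5 = 47.
G_5 = 47. HB_9(47) = 5·9 + 2. Bump = 52. G_6 = 51.
G_6 = 51. HB_10(51) = 5·10 + 1. Bump = 56. G_7 = 55.
G_7 = 55. HB_11(55) = 5·11. Bump = 60. G_8 = 59.

4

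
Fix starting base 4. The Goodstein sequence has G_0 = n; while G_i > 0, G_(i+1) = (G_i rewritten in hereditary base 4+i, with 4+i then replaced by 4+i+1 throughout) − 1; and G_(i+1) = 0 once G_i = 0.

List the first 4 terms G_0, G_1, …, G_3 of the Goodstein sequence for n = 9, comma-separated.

9, 10, 11, 11

[0] 9 ≡ 2·4 + 1 (base 4). Lift 5: 11. −1: 10.
[1] 10 ≡ 2·5 (base 5). Lift 6: 12. −1: 11.
[2] 11 ≡ 6 + 5 (base 6). Lift 7: 12. −1: 11.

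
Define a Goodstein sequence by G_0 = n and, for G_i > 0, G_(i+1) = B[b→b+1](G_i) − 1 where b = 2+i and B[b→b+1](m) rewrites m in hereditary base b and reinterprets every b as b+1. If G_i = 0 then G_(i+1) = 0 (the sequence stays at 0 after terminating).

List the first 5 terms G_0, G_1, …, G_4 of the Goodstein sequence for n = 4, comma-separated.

4, 26, 41, 60, 83

step 0: 4 = 2^2; sub 3 for 2: 3^3; = 27; G_1 = 27−1 = 26
step 1: 26 = 2·3^2 + 2·3 + 2; sub 4 for 3: 2·4^2 + 2·4 + 2; = 42; G_2 = 42−1 = 41
step 2: 41 = 2·4^2 + 2·4 + 1; sub 5 for 4: 2·5^2 + 2·5 + 1; = 61; G_3 = 61−1 = 60
step 3: 60 = 2·5^2 + 2·5; sub 6 for 5: 2·6^2 + 2·6; = 84; G_4 = 84−1 = 83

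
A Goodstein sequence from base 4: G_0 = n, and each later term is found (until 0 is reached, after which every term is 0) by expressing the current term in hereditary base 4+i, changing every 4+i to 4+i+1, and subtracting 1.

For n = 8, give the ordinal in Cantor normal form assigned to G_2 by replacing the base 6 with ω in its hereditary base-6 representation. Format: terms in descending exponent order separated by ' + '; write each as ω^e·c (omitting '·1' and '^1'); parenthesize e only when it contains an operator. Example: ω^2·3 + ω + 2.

[0] 8 ≡ 2·4 (base 4). Lift 5: 10. −1: 9.
[1] 9 ≡ 5 + 4 (base 5). Lift 6: 10. −1: 9.
[2] 9 ≡ 6 + 3 (base 6). Lift 7: 10. −1: 9.

ω + 3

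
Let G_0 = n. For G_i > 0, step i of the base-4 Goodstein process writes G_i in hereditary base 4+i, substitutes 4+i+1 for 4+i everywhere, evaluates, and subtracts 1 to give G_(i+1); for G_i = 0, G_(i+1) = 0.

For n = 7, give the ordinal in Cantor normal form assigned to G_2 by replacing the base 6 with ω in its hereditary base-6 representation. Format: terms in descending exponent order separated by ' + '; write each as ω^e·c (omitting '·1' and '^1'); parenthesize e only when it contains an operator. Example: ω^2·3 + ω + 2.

step 0: 7 = 4 + 3; sub 5 for 4: 5 + 3; = 8; G_1 = 8−1 = 7
step 1: 7 = 5 + 2; sub 6 for 5: 6 + 2; = 8; G_2 = 8−1 = 7
step 2: 7 = 6 + 1; sub 7 for 6: 7 + 1; = 8; G_3 = 8−1 = 7

ω + 1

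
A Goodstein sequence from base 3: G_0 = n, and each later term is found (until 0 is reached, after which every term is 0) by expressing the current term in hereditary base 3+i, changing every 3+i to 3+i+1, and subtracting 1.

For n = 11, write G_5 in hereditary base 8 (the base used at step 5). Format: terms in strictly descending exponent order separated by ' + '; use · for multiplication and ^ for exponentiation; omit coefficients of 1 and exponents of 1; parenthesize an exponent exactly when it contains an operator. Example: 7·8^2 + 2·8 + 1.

5·8 + 3

i=0: 11 = 3^2 + 2 (b=3); 3→4: 4^2 + 2 = 18; 18−1 = 17
i=1: 17 = 4^2 + 1 (b=4); 4→5: 5^2 + 1 = 26; 26−1 = 25
i=2: 25 = 5^2 (b=5); 5→6: 6^2 = 36; 36−1 = 35
i=3: 35 = 5·6 + 5 (b=6); 6→7: 5·7 + 5 = 40; 40−1 = 39
i=4: 39 = 5·7 + 4 (b=7); 7→8: 5·8 + 4 = 44; 44−1 = 43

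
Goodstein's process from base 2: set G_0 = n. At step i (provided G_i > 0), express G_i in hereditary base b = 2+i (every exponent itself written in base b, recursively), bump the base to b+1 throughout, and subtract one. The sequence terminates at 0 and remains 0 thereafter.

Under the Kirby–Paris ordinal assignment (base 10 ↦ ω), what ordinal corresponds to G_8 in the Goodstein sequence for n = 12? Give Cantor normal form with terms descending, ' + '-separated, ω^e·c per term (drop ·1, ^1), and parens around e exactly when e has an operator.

ω^(ω + 1) + ω^2·2 + ω + 1

G_0=12  [base 2] 2^(2 + 1) + 2^2  →[2↦3]→  3^(3 + 1) + 3^3 = 108  −1 ⇒ G_1=107
G_1=107  [base 3] 3^(3 + 1) + 2·3^2 + 2·3 + 2  →[3↦4]→  4^(4 + 1) + 2·4^2 + 2·4 + 2 = 1066  −1 ⇒ G_2=1065
G_2=1065  [base 4] 4^(4 + 1) + 2·4^2 + 2·4 + 1  →[4↦5]→  5^(5 + 1) + 2·5^2 + 2·5 + 1 = 15686  −1 ⇒ G_3=15685
G_3=15685  [base 5] 5^(5 + 1) + 2·5^2 + 2·5  →[5↦6]→  6^(6 + 1) + 2·6^2 + 2·6 = 280020  −1 ⇒ G_4=280019
G_4=280019  [base 6] 6^(6 + 1) + 2·6^2 + 6 + 5  →[6↦7]→  7^(7 + 1) + 2·7^2 + 7 + 5 = 5764911  −1 ⇒ G_5=5764910
G_5=5764910  [base 7] 7^(7 + 1) + 2·7^2 + 7 + 4  →[7↦8]→  8^(8 + 1) + 2·8^2 + 8 + 4 = 134217868  −1 ⇒ G_6=134217867
G_6=134217867  [base 8] 8^(8 + 1) + 2·8^2 + 8 + 3  →[8↦9]→  9^(9 + 1) + 2·9^2 + 9 + 3 = 3486784575  −1 ⇒ G_7=3486784574
G_7=3486784574  [base 9] 9^(9 + 1) + 2·9^2 + 9 + 2  →[9↦10]→  10^(10 + 1) + 2·10^2 + 10 + 2 = 100000000212  −1 ⇒ G_8=100000000211
G_8=100000000211  [base 10] 10^(10 + 1) + 2·10^2 + 10 + 1  →[10↦11]→  11^(11 + 1) + 2·11^2 + 11 + 1 = 3138428376975  −1 ⇒ G_9=3138428376974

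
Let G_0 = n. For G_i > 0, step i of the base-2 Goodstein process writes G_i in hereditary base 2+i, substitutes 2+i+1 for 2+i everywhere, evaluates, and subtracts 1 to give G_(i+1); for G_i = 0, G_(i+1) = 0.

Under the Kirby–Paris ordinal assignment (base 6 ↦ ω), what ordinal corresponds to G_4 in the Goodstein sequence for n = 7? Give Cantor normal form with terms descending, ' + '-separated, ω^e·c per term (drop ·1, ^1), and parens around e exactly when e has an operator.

ω^ω + 1

[0] 7 ≡ 2^2 + 2 + 1 (base 2). Lift 3: 31. −1: 30.
[1] 30 ≡ 3^3 + 3 (base 3). Lift 4: 260. −1: 259.
[2] 259 ≡ 4^4 + 3 (base 4). Lift 5: 3128. −1: 3127.
[3] 3127 ≡ 5^5 + 2 (base 5). Lift 6: 46658. −1: 46657.
[4] 46657 ≡ 6^6 + 1 (base 6). Lift 7: 823544. −1: 823543.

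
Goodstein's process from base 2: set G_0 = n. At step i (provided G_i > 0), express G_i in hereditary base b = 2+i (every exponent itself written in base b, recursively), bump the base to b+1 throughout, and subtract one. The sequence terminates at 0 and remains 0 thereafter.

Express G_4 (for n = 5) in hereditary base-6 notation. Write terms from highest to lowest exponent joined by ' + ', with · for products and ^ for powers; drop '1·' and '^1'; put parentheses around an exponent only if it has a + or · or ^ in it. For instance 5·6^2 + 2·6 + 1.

3·6^3 + 3·6^2 + 3·6 + 1

i=0: 5 = 2^2 + 1 (b=2); 2→3: 3^3 + 1 = 28; 28−1 = 27
i=1: 27 = 3^3 (b=3); 3→4: 4^4 = 256; 256−1 = 255
i=2: 255 = 3·4^3 + 3·4^2 + 3·4 + 3 (b=4); 4→5: 3·5^3 + 3·5^2 + 3·5 + 3 = 468; 468−1 = 467
i=3: 467 = 3·5^3 + 3·5^2 + 3·5 + 2 (b=5); 5→6: 3·6^3 + 3·6^2 + 3·6 + 2 = 776; 776−1 = 775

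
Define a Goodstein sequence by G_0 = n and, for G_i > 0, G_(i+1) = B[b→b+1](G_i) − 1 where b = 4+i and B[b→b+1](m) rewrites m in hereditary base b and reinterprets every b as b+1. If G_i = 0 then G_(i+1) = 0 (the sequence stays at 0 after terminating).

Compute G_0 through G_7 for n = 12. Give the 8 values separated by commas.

12, 14, 15, 16, 17, 18, 19, 19

step 0: 12 = 3·4; sub 5 for 4: 3·5; = 15; G_1 = 15−1 = 14
step 1: 14 = 2·5 + 4; sub 6 for 5: 2·6 + 4; = 16; G_2 = 16−1 = 15
step 2: 15 = 2·6 + 3; sub 7 for 6: 2·7 + 3; = 17; G_3 = 17−1 = 16
step 3: 16 = 2·7 + 2; sub 8 for 7: 2·8 + 2; = 18; G_4 = 18−1 = 17
step 4: 17 = 2·8 + 1; sub 9 for 8: 2·9 + 1; = 19; G_5 = 19−1 = 18
step 5: 18 = 2·9; sub 10 for 9: 2·10; = 20; G_6 = 20−1 = 19
step 6: 19 = 10 + 9; sub 11 for 10: 11 + 9; = 20; G_7 = 20−1 = 19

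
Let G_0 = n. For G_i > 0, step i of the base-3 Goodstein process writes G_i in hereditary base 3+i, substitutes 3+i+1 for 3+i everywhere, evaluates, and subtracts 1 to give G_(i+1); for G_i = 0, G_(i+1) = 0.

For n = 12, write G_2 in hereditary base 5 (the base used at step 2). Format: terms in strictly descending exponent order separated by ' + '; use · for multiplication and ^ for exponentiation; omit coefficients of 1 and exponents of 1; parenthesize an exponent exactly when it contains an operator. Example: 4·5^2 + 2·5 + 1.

12 —HB3→ 3^2 + 3 —bump→ 4^2 + 4 = 20 —(−1)→ 19
19 —HB4→ 4^2 + 3 —bump→ 5^2 + 3 = 28 —(−1)→ 27
27 —HB5→ 5^2 + 2 —bump→ 6^2 + 2 = 38 —(−1)→ 37

5^2 + 2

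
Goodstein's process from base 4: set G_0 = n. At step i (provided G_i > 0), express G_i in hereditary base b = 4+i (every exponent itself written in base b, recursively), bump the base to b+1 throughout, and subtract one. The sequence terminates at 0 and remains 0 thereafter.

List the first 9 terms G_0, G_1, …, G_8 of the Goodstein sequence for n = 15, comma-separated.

15, 17, 19, 21, 23, 24, 25, 26, 27

base 4: 15 = 3·4 + 3; at 5: 3·5 + 3 = 18; next = 17
base 5: 17 = 3·5 + 2; at 6: 3·6 + 2 = 20; next = 19
base 6: 19 = 3·6 + 1; at 7: 3·7 + 1 = 22; next = 21
base 7: 21 = 3·7; at 8: 3·8 = 24; next = 23
base 8: 23 = 2·8 + 7; at 9: 2·9 + 7 = 25; next = 24
base 9: 24 = 2·9 + 6; at 10: 2·10 + 6 = 26; next = 25
base 10: 25 = 2·10 + 5; at 11: 2·11 + 5 = 27; next = 26
base 11: 26 = 2·11 + 4; at 12: 2·12 + 4 = 28; next = 27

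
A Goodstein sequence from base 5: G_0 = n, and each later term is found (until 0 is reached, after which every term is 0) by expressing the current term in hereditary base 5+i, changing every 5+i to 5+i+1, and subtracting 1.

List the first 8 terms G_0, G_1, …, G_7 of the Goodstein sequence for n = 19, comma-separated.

19, 21, 23, 25, 27, 29, 30, 31

(0) 19|_5 = 3·5 + 4 ↦ 3·6 + 4|_6 = 22 ⇒ 21
(1) 21|_6 = 3·6 + 3 ↦ 3·7 + 3|_7 = 24 ⇒ 23
(2) 23|_7 = 3·7 + 2 ↦ 3·8 + 2|_8 = 26 ⇒ 25
(3) 25|_8 = 3·8 + 1 ↦ 3·9 + 1|_9 = 28 ⇒ 27
(4) 27|_9 = 3·9 ↦ 3·10|_10 = 30 ⇒ 29
(5) 29|_10 = 2·10 + 9 ↦ 2·11 + 9|_11 = 31 ⇒ 30
(6) 30|_11 = 2·11 + 8 ↦ 2·12 + 8|_12 = 32 ⇒ 31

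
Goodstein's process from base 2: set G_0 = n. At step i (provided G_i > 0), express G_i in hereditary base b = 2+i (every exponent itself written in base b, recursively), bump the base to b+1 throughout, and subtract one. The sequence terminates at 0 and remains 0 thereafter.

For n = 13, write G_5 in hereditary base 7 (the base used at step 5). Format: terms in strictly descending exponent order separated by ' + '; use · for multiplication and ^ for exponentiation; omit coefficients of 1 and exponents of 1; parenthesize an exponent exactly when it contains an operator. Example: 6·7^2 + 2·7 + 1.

7^(7 + 1) + 3·7^3 + 3·7^2 + 3·7

step 0: 13 = 2^(2 + 1) + 2^2 + 1; sub 3 for 2: 3^(3 + 1) + 3^3 + 1; = 109; G_1 = 109−1 = 108
step 1: 108 = 3^(3 + 1) + 3^3; sub 4 for 3: 4^(4 + 1) + 4^4; = 1280; G_2 = 1280−1 = 1279
step 2: 1279 = 4^(4 + 1) + 3·4^3 + 3·4^2 + 3·4 + 3; sub 5 for 4: 5^(5 + 1) + 3·5^3 + 3·5^2 + 3·5 + 3; = 16093; G_3 = 16093−1 = 16092
step 3: 16092 = 5^(5 + 1) + 3·5^3 + 3·5^2 + 3·5 + 2; sub 6 for 5: 6^(6 + 1) + 3·6^3 + 3·6^2 + 3·6 + 2; = 280712; G_4 = 280712−1 = 280711
step 4: 280711 = 6^(6 + 1) + 3·6^3 + 3·6^2 + 3·6 + 1; sub 7 for 6: 7^(7 + 1) + 3·7^3 + 3·7^2 + 3·7 + 1; = 5765999; G_5 = 5765999−1 = 5765998
step 5: 5765998 = 7^(7 + 1) + 3·7^3 + 3·7^2 + 3·7; sub 8 for 7: 8^(8 + 1) + 3·8^3 + 3·8^2 + 3·8; = 134219480; G_6 = 134219480−1 = 134219479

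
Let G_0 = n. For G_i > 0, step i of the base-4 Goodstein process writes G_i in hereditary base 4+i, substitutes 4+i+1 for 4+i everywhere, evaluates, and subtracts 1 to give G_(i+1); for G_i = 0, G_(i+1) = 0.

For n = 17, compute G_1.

[0] 17 ≡ 4^2 + 1 (base 4). Lift 5: 26. −1: 25.
[1] 25 ≡ 5^2 (base 5). Lift 6: 36. −1: 35.

25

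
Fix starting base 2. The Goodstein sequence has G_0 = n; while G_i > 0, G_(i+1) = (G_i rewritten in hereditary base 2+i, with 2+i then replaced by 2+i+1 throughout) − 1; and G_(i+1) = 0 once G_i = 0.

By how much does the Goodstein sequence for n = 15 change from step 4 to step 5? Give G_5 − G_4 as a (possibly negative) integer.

6261751

[0] 15 ≡ 2^(2 + 1) + 2^2 + 2 + 1 (base 2). Lift 3: 112. −1: 111.
[1] 111 ≡ 3^(3 + 1) + 3^3 + 3 (base 3). Lift 4: 1284. −1: 1283.
[2] 1283 ≡ 4^(4 + 1) + 4^4 + 3 (base 4). Lift 5: 18753. −1: 18752.
[3] 18752 ≡ 5^(5 + 1) + 5^5 + 2 (base 5). Lift 6: 326594. −1: 326593.
[4] 326593 ≡ 6^(6 + 1) + 6^6 + 1 (base 6). Lift 7: 6588345. −1: 6588344.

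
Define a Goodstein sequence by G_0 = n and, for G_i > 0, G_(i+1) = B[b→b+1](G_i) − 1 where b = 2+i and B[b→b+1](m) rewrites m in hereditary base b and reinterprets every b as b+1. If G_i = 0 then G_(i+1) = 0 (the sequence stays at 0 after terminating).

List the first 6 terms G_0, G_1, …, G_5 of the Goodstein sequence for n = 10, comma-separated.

10, 83, 1025, 15625, 279935, 4215754

i=0: 10 = 2^(2 + 1) + 2 (b=2); 2→3: 3^(3 + 1) + 3 = 84; 84−1 = 83
i=1: 83 = 3^(3 + 1) + 2 (b=3); 3→4: 4^(4 + 1) + 2 = 1026; 1026−1 = 1025
i=2: 1025 = 4^(4 + 1) + 1 (b=4); 4→5: 5^(5 + 1) + 1 = 15626; 15626−1 = 15625
i=3: 15625 = 5^(5 + 1) (b=5); 5→6: 6^(6 + 1) = 279936; 279936−1 = 279935
i=4: 279935 = 5·6^6 + 5·6^5 + 5·6^4 + 5·6^3 + 5·6^2 + 5·6 + 5 (b=6); 6→7: 5·7^7 + 5·7^5 + 5·7^4 + 5·7^3 + 5·7^2 + 5·7 + 5 = 4215755; 4215755−1 = 4215754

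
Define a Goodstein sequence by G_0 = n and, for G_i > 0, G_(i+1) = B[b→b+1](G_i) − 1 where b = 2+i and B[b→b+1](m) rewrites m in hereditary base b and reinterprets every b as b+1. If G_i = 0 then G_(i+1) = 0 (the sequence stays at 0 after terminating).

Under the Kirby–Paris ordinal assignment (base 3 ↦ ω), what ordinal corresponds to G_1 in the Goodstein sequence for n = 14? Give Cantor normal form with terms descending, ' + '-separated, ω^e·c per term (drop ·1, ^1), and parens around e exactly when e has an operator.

ω^(ω + 1) + ω^ω + 2

[0] 14 ≡ 2^(2 + 1) + 2^2 + 2 (base 2). Lift 3: 111. −1: 110.
[1] 110 ≡ 3^(3 + 1) + 3^3 + 2 (base 3). Lift 4: 1282. −1: 1281.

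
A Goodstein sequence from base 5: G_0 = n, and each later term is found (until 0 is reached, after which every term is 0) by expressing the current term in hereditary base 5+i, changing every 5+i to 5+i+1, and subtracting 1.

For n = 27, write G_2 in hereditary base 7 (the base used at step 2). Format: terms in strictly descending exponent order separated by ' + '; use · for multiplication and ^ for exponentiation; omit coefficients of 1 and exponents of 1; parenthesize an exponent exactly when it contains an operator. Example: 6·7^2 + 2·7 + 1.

base 5: 27 = 5^2 + 2; at 6: 6^2 + 2 = 38; next = 37
base 6: 37 = 6^2 + 1; at 7: 7^2 + 1 = 50; next = 49
base 7: 49 = 7^2; at 8: 8^2 = 64; next = 63

7^2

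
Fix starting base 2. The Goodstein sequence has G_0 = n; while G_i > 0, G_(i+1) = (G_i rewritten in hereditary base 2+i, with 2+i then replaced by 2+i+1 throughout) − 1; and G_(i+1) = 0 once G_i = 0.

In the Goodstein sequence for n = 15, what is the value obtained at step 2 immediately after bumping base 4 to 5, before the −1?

18753

step 0: 15 = 2^(2 + 1) + 2^2 + 2 + 1; sub 3 for 2: 3^(3 + 1) + 3^3 + 3 + 1; = 112; G_1 = 112−1 = 111
step 1: 111 = 3^(3 + 1) + 3^3 + 3; sub 4 for 3: 4^(4 + 1) + 4^4 + 4; = 1284; G_2 = 1284−1 = 1283
step 2: 1283 = 4^(4 + 1) + 4^4 + 3; sub 5 for 4: 5^(5 + 1) + 5^5 + 3; = 18753; G_3 = 18753−1 = 18752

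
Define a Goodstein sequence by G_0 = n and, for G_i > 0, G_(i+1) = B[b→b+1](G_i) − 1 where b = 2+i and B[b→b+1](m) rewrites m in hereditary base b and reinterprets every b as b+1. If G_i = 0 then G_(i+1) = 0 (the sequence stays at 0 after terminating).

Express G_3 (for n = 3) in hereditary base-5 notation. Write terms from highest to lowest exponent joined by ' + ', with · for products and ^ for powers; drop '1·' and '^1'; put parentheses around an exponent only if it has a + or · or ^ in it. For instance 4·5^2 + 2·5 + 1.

2

G_0 = 3. HB_2(3) = 2 + 1. Bump = 4. G_1 = 3.
G_1 = 3. HB_3(3) = 3. Bump = 4. G_2 = 3.
G_2 = 3. HB_4(3) = 3. Bump = 3. G_3 = 2.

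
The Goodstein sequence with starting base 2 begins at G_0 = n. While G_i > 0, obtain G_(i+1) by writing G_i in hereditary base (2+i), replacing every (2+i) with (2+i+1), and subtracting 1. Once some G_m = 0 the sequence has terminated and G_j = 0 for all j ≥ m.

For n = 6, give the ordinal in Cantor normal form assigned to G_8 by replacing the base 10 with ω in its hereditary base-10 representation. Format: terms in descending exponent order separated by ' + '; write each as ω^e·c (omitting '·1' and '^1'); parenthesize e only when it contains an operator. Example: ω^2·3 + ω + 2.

G_0 = 6. HB_2(6) = 2^2 + 2. Bump = 30. G_1 = 29.
G_1 = 29. HB_3(29) = 3^3 + 2. Bump = 258. G_2 = 257.
G_2 = 257. HB_4(257) = 4^4 + 1. Bump = 3126. G_3 = 3125.
G_3 = 3125. HB_5(3125) = 5^5. Bump = 46656. G_4 = 46655.
G_4 = 46655. HB_6(46655) = 5·6^5 + 5·6^4 + 5·6^3 + 5·6^2 + 5·6 + 5. Bump = 98040. G_5 = 98039.
G_5 = 98039. HB_7(98039) = 5·7^5 + 5·7^4 + 5·7^3 + 5·7^2 + 5·7 + 4. Bump = 187244. G_6 = 187243.
G_6 = 187243. HB_8(187243) = 5·8^5 + 5·8^4 + 5·8^3 + 5·8^2 + 5·8 + 3. Bump = 332148. G_7 = 332147.
G_7 = 332147. HB_9(332147) = 5·9^5 + 5·9^4 + 5·9^3 + 5·9^2 + 5·9 + 2. Bump = 555552. G_8 = 555551.

ω^5·5 + ω^4·5 + ω^3·5 + ω^2·5 + ω·5 + 1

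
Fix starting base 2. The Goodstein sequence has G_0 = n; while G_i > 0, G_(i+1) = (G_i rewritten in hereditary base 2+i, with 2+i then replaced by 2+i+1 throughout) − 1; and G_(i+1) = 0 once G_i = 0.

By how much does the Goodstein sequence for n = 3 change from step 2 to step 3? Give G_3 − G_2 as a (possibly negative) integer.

-1

base 2: 3 = 2 + 1; at 3: 3 + 1 = 4; next = 3
base 3: 3 = 3; at 4: 4 = 4; next = 3
base 4: 3 = 3; at 5: 3 = 3; next = 2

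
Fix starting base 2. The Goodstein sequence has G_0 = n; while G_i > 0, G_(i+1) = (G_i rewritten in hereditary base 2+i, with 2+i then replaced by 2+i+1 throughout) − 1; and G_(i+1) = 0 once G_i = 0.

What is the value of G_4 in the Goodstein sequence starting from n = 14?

base 2: 14 = 2^(2 + 1) + 2^2 + 2; at 3: 3^(3 + 1) + 3^3 + 3 = 111; next = 110
base 3: 110 = 3^(3 + 1) + 3^3 + 2; at 4: 4^(4 + 1) + 4^4 + 2 = 1282; next = 1281
base 4: 1281 = 4^(4 + 1) + 4^4 + 1; at 5: 5^(5 + 1) + 5^5 + 1 = 18751; next = 18750
base 5: 18750 = 5^(5 + 1) + 5^5; at 6: 6^(6 + 1) + 6^6 = 326592; next = 326591
base 6: 326591 = 6^(6 + 1) + 5·6^5 + 5·6^4 + 5·6^3 + 5·6^2 + 5·6 + 5; at 7: 7^(7 + 1) + 5·7^5 + 5·7^4 + 5·7^3 + 5·7^2 + 5·7 + 5 = 5862841; next = 5862840

326591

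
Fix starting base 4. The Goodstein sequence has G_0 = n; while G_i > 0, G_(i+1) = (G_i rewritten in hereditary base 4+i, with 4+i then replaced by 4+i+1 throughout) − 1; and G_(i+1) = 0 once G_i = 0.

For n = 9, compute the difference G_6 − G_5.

step 0: 9 = 2·4 + 1; sub 5 for 4: 2·5 + 1; = 11; G_1 = 11−1 = 10
step 1: 10 = 2·5; sub 6 for 5: 2·6; = 12; G_2 = 12−1 = 11
step 2: 11 = 6 + 5; sub 7 for 6: 7 + 5; = 12; G_3 = 12−1 = 11
step 3: 11 = 7 + 4; sub 8 for 7: 8 + 4; = 12; G_4 = 12−1 = 11
step 4: 11 = 8 + 3; sub 9 for 8: 9 + 3; = 12; G_5 = 12−1 = 11
step 5: 11 = 9 + 2; sub 10 for 9: 10 + 2; = 12; G_6 = 12−1 = 11

0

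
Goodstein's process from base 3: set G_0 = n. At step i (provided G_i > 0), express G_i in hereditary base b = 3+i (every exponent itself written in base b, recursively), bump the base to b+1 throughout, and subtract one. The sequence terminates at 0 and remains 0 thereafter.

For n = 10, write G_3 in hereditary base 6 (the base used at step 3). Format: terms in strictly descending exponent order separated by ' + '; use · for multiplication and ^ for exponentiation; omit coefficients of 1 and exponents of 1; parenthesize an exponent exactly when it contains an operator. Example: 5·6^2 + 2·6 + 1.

4·6 + 3

(0) 10|_3 = 3^2 + 1 ↦ 4^2 + 1|_4 = 17 ⇒ 16
(1) 16|_4 = 4^2 ↦ 5^2|_5 = 25 ⇒ 24
(2) 24|_5 = 4·5 + 4 ↦ 4·6 + 4|_6 = 28 ⇒ 27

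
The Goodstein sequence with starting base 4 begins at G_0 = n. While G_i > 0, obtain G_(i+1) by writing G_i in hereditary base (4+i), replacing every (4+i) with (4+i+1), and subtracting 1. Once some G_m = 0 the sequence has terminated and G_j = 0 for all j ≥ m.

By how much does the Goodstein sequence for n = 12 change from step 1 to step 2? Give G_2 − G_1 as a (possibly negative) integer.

G_0=12  [base 4] 3·4  →[4↦5]→  3·5 = 15  −1 ⇒ G_1=14
G_1=14  [base 5] 2·5 + 4  →[5↦6]→  2·6 + 4 = 16  −1 ⇒ G_2=15

1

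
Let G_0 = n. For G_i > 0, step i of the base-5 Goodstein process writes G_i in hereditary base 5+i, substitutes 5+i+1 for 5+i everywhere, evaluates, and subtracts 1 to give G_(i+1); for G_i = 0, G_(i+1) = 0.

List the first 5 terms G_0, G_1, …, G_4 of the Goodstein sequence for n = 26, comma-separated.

26, 36, 48, 53, 58

G_0 = 26. HB_5(26) = 5^2 + 1. Bump = 37. G_1 = 36.
G_1 = 36. HB_6(36) = 6^2. Bump = 49. G_2 = 48.
G_2 = 48. HB_7(48) = 6·7 + 6. Bump = 54. G_3 = 53.
G_3 = 53. HB_8(53) = 6·8 + 5. Bump = 59. G_4 = 58.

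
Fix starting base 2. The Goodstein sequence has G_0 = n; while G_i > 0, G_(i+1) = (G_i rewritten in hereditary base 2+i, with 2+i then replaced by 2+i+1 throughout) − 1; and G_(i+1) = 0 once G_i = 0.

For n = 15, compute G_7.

3524450280

[0] 15 ≡ 2^(2 + 1) + 2^2 + 2 + 1 (base 2). Lift 3: 112. −1: 111.
[1] 111 ≡ 3^(3 + 1) + 3^3 + 3 (base 3). Lift 4: 1284. −1: 1283.
[2] 1283 ≡ 4^(4 + 1) + 4^4 + 3 (base 4). Lift 5: 18753. −1: 18752.
[3] 18752 ≡ 5^(5 + 1) + 5^5 + 2 (base 5). Lift 6: 326594. −1: 326593.
[4] 326593 ≡ 6^(6 + 1) + 6^6 + 1 (base 6). Lift 7: 6588345. −1: 6588344.
[5] 6588344 ≡ 7^(7 + 1) + 7^7 (base 7). Lift 8: 150994944. −1: 150994943.
[6] 150994943 ≡ 8^(8 + 1) + 7·8^7 + 7·8^6 + 7·8^5 + 7·8^4 + 7·8^3 + 7·8^2 + 7·8 + 7 (base 8). Lift 9: 3524450281. −1: 3524450280.
[7] 3524450280 ≡ 9^(9 + 1) + 7·9^7 + 7·9^6 + 7·9^5 + 7·9^4 + 7·9^3 + 7·9^2 + 7·9 + 6 (base 9). Lift 10: 100077777776. −1: 100077777775.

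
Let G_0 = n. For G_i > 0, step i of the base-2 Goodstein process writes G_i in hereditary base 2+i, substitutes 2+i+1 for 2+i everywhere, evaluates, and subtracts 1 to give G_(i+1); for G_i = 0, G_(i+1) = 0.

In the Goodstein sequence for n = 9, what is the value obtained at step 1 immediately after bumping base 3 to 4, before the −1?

1024

step 0: 9 = 2^(2 + 1) + 1; sub 3 for 2: 3^(3 + 1) + 1; = 82; G_1 = 82−1 = 81
step 1: 81 = 3^(3 + 1); sub 4 for 3: 4^(4 + 1); = 1024; G_2 = 1024−1 = 1023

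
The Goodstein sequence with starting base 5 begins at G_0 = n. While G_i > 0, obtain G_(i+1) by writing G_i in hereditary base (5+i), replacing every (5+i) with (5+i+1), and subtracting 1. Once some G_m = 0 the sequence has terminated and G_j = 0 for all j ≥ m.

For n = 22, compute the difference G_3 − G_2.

(0) 22|_5 = 4·5 + 2 ↦ 4·6 + 2|_6 = 26 ⇒ 25
(1) 25|_6 = 4·6 + 1 ↦ 4·7 + 1|_7 = 29 ⇒ 28
(2) 28|_7 = 4·7 ↦ 4·8|_8 = 32 ⇒ 31

3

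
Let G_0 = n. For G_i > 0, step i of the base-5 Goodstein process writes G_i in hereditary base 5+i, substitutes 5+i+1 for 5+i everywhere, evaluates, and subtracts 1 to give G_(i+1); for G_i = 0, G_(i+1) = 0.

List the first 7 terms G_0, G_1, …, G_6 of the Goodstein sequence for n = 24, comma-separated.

24 —HB5→ 4·5 + 4 —bump→ 4·6 + 4 = 28 —(−1)→ 27
27 —HB6→ 4·6 + 3 —bump→ 4·7 + 3 = 31 —(−1)→ 30
30 —HB7→ 4·7 + 2 —bump→ 4·8 + 2 = 34 —(−1)→ 33
33 —HB8→ 4·8 + 1 —bump→ 4·9 + 1 = 37 —(−1)→ 36
36 —HB9→ 4·9 —bump→ 4·10 = 40 —(−1)→ 39
39 —HB10→ 3·10 + 9 —bump→ 3·11 + 9 = 42 —(−1)→ 41

24, 27, 30, 33, 36, 39, 41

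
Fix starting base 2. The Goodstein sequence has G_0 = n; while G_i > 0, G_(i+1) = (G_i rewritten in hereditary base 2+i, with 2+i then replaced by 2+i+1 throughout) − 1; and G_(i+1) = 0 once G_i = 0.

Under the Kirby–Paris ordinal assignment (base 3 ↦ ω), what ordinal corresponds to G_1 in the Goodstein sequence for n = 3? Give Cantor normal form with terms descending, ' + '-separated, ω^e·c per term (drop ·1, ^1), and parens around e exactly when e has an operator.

ω

G_0=3  [base 2] 2 + 1  →[2↦3]→  3 + 1 = 4  −1 ⇒ G_1=3
G_1=3  [base 3] 3  →[3↦4]→  4 = 4  −1 ⇒ G_2=3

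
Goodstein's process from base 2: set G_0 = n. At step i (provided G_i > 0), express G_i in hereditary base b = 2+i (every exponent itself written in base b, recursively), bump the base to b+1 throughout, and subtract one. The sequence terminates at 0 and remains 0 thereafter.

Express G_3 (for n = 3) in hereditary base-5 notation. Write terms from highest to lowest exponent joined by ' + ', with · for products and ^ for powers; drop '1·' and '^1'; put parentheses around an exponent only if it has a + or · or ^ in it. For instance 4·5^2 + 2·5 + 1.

2

base 2: 3 = 2 + 1; at 3: 3 + 1 = 4; next = 3
base 3: 3 = 3; at 4: 4 = 4; next = 3
base 4: 3 = 3; at 5: 3 = 3; next = 2
base 5: 2 = 2; at 6: 2 = 2; next = 1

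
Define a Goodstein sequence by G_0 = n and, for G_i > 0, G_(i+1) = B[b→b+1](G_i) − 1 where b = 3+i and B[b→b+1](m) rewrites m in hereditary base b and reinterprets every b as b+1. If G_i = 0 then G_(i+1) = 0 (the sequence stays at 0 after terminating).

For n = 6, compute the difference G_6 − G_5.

-1

[0] 6 ≡ 2·3 (base 3). Lift 4: 8. −1: 7.
[1] 7 ≡ 4 + 3 (base 4). Lift 5: 8. −1: 7.
[2] 7 ≡ 5 + 2 (base 5). Lift 6: 8. −1: 7.
[3] 7 ≡ 6 + 1 (base 6). Lift 7: 8. −1: 7.
[4] 7 ≡ 7 (base 7). Lift 8: 8. −1: 7.
[5] 7 ≡ 7 (base 8). Lift 9: 7. −1: 6.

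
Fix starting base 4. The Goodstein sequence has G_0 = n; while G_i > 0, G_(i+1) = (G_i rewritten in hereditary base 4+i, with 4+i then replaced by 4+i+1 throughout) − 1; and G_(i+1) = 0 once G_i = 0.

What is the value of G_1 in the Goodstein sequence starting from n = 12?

i=0: 12 = 3·4 (b=4); 4→5: 3·5 = 15; 15−1 = 14
i=1: 14 = 2·5 + 4 (b=5); 5→6: 2·6 + 4 = 16; 16−1 = 15

14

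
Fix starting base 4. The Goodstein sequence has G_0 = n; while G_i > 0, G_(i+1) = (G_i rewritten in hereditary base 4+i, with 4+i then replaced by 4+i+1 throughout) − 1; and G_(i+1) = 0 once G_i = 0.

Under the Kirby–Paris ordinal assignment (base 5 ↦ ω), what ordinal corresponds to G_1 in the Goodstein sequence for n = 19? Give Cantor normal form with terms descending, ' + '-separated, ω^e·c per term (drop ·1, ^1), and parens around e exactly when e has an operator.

G_0=19  [base 4] 4^2 + 3  →[4↦5]→  5^2 + 3 = 28  −1 ⇒ G_1=27
G_1=27  [base 5] 5^2 + 2  →[5↦6]→  6^2 + 2 = 38  −1 ⇒ G_2=37

ω^2 + 2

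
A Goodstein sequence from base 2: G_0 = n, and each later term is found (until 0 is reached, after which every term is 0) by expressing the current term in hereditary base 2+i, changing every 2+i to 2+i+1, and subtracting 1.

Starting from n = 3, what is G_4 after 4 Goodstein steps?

base 2: 3 = 2 + 1; at 3: 3 + 1 = 4; next = 3
base 3: 3 = 3; at 4: 4 = 4; next = 3
base 4: 3 = 3; at 5: 3 = 3; next = 2
base 5: 2 = 2; at 6: 2 = 2; next = 1
base 6: 1 = 1; at 7: 1 = 1; next = 0

1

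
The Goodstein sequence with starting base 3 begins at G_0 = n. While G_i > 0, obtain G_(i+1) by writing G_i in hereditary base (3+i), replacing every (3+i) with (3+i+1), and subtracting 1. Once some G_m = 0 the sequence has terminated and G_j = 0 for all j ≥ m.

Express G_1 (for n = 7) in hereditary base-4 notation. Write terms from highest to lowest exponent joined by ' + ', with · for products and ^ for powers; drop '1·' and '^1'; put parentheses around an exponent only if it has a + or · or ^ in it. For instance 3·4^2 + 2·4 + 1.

2·4

base 3: 7 = 2·3 + 1; at 4: 2·4 + 1 = 9; next = 8
base 4: 8 = 2·4; at 5: 2·5 = 10; next = 9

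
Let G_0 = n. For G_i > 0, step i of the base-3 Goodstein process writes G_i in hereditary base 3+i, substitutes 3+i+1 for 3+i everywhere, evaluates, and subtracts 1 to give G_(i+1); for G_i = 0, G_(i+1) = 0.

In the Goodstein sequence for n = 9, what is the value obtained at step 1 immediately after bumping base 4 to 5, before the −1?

step 0: 9 = 3^2; sub 4 for 3: 4^2; = 16; G_1 = 16−1 = 15
step 1: 15 = 3·4 + 3; sub 5 for 4: 3·5 + 3; = 18; G_2 = 18−1 = 17

18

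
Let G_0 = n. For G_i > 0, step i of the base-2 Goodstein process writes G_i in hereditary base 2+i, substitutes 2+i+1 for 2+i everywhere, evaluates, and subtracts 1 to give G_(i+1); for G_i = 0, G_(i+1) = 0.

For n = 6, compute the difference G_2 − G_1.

G_0 = 6. HB_2(6) = 2^2 + 2. Bump = 30. G_1 = 29.
G_1 = 29. HB_3(29) = 3^3 + 2. Bump = 258. G_2 = 257.

228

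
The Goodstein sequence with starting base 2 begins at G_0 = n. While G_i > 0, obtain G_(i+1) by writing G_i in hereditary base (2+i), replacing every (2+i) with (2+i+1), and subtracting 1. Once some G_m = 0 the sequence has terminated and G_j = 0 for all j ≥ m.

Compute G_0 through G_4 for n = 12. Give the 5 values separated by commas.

12 —HB2→ 2^(2 + 1) + 2^2 —bump→ 3^(3 + 1) + 3^3 = 108 —(−1)→ 107
107 —HB3→ 3^(3 + 1) + 2·3^2 + 2·3 + 2 —bump→ 4^(4 + 1) + 2·4^2 + 2·4 + 2 = 1066 —(−1)→ 1065
1065 —HB4→ 4^(4 + 1) + 2·4^2 + 2·4 + 1 —bump→ 5^(5 + 1) + 2·5^2 + 2·5 + 1 = 15686 —(−1)→ 15685
15685 —HB5→ 5^(5 + 1) + 2·5^2 + 2·5 —bump→ 6^(6 + 1) + 2·6^2 + 2·6 = 280020 —(−1)→ 280019

12, 107, 1065, 15685, 280019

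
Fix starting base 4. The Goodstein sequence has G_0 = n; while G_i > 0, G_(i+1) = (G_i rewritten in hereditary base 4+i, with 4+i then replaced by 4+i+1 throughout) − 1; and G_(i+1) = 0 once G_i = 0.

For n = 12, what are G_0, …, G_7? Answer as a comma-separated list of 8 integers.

12, 14, 15, 16, 17, 18, 19, 19

(0) 12|_4 = 3·4 ↦ 3·5|_5 = 15 ⇒ 14
(1) 14|_5 = 2·5 + 4 ↦ 2·6 + 4|_6 = 16 ⇒ 15
(2) 15|_6 = 2·6 + 3 ↦ 2·7 + 3|_7 = 17 ⇒ 16
(3) 16|_7 = 2·7 + 2 ↦ 2·8 + 2|_8 = 18 ⇒ 17
(4) 17|_8 = 2·8 + 1 ↦ 2·9 + 1|_9 = 19 ⇒ 18
(5) 18|_9 = 2·9 ↦ 2·10|_10 = 20 ⇒ 19
(6) 19|_10 = 10 + 9 ↦ 11 + 9|_11 = 20 ⇒ 19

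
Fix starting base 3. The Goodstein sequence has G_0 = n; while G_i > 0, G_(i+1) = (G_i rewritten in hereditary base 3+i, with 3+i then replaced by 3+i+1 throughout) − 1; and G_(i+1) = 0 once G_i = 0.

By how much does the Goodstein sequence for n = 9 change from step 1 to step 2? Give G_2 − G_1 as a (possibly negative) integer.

2

(0) 9|_3 = 3^2 ↦ 4^2|_4 = 16 ⇒ 15
(1) 15|_4 = 3·4 + 3 ↦ 3·5 + 3|_5 = 18 ⇒ 17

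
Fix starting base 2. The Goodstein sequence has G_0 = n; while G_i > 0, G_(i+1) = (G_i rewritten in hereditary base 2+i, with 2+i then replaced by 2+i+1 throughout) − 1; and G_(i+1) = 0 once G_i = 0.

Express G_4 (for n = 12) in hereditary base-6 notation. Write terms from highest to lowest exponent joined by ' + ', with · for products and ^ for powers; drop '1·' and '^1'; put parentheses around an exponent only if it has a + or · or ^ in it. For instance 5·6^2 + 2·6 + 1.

12 —HB2→ 2^(2 + 1) + 2^2 —bump→ 3^(3 + 1) + 3^3 = 108 —(−1)→ 107
107 —HB3→ 3^(3 + 1) + 2·3^2 + 2·3 + 2 —bump→ 4^(4 + 1) + 2·4^2 + 2·4 + 2 = 1066 —(−1)→ 1065
1065 —HB4→ 4^(4 + 1) + 2·4^2 + 2·4 + 1 —bump→ 5^(5 + 1) + 2·5^2 + 2·5 + 1 = 15686 —(−1)→ 15685
15685 —HB5→ 5^(5 + 1) + 2·5^2 + 2·5 —bump→ 6^(6 + 1) + 2·6^2 + 2·6 = 280020 —(−1)→ 280019

6^(6 + 1) + 2·6^2 + 6 + 5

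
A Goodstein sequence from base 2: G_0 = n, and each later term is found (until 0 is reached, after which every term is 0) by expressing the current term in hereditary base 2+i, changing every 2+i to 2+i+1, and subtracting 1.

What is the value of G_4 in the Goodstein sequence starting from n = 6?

46655

step 0: 6 = 2^2 + 2; sub 3 for 2: 3^3 + 3; = 30; G_1 = 30−1 = 29
step 1: 29 = 3^3 + 2; sub 4 for 3: 4^4 + 2; = 258; G_2 = 258−1 = 257
step 2: 257 = 4^4 + 1; sub 5 for 4: 5^5 + 1; = 3126; G_3 = 3126−1 = 3125
step 3: 3125 = 5^5; sub 6 for 5: 6^6; = 46656; G_4 = 46656−1 = 46655
step 4: 46655 = 5·6^5 + 5·6^4 + 5·6^3 + 5·6^2 + 5·6 + 5; sub 7 for 6: 5·7^5 + 5·7^4 + 5·7^3 + 5·7^2 + 5·7 + 5; = 98040; G_5 = 98040−1 = 98039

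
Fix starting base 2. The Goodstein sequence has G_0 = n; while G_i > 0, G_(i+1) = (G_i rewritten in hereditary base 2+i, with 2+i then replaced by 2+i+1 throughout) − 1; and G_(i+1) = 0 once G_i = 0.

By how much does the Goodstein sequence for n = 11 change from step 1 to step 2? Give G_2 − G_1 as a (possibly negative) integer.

base 2: 11 = 2^(2 + 1) + 2 + 1; at 3: 3^(3 + 1) + 3 + 1 = 85; next = 84
base 3: 84 = 3^(3 + 1) + 3; at 4: 4^(4 + 1) + 4 = 1028; next = 1027

943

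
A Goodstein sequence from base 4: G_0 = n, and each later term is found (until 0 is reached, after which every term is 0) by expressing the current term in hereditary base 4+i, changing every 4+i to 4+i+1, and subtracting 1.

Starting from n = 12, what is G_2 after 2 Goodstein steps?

15

base 4: 12 = 3·4; at 5: 3·5 = 15; next = 14
base 5: 14 = 2·5 + 4; at 6: 2·6 + 4 = 16; next = 15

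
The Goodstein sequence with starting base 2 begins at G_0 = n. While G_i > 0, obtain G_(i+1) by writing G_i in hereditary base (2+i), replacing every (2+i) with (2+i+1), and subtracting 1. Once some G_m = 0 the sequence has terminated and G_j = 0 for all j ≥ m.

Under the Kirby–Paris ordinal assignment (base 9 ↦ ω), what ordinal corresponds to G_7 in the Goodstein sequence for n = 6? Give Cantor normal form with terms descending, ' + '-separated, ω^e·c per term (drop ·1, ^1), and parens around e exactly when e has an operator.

G_0=6  [base 2] 2^2 + 2  →[2↦3]→  3^3 + 3 = 30  −1 ⇒ G_1=29
G_1=29  [base 3] 3^3 + 2  →[3↦4]→  4^4 + 2 = 258  −1 ⇒ G_2=257
G_2=257  [base 4] 4^4 + 1  →[4↦5]→  5^5 + 1 = 3126  −1 ⇒ G_3=3125
G_3=3125  [base 5] 5^5  →[5↦6]→  6^6 = 46656  −1 ⇒ G_4=46655
G_4=46655  [base 6] 5·6^5 + 5·6^4 + 5·6^3 + 5·6^2 + 5·6 + 5  →[6↦7]→  5·7^5 + 5·7^4 + 5·7^3 + 5·7^2 + 5·7 + 5 = 98040  −1 ⇒ G_5=98039
G_5=98039  [base 7] 5·7^5 + 5·7^4 + 5·7^3 + 5·7^2 + 5·7 + 4  →[7↦8]→  5·8^5 + 5·8^4 + 5·8^3 + 5·8^2 + 5·8 + 4 = 187244  −1 ⇒ G_6=187243
G_6=187243  [base 8] 5·8^5 + 5·8^4 + 5·8^3 + 5·8^2 + 5·8 + 3  →[8↦9]→  5·9^5 + 5·9^4 + 5·9^3 + 5·9^2 + 5·9 + 3 = 332148  −1 ⇒ G_7=332147

ω^5·5 + ω^4·5 + ω^3·5 + ω^2·5 + ω·5 + 2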